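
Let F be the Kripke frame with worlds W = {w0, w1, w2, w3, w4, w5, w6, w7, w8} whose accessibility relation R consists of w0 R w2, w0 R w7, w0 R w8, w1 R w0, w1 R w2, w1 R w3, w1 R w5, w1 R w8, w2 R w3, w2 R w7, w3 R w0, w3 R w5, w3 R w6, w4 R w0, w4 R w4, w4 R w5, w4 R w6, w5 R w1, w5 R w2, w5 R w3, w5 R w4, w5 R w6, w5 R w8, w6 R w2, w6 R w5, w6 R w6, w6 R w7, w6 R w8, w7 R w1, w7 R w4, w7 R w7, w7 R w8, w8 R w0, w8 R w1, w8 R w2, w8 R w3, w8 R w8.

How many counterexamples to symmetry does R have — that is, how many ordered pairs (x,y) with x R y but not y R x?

21

Enumerating: (w0,w2), (w0,w7), (w1,w0), (w1,w2), (w1,w3), (w2,w3), (w2,w7), (w3,w0), (w3,w6), (w4,w0), (w4,w6), (w5,w2), … and 9 more.
Total: 21.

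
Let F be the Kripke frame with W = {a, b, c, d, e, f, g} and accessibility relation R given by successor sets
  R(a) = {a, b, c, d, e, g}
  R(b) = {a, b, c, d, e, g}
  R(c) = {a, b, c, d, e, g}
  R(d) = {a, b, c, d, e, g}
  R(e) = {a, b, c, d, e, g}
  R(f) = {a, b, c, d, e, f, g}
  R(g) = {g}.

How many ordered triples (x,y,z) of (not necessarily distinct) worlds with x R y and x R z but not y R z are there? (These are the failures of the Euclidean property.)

Enumerating: (a,g,a), (a,g,b), (a,g,c), (a,g,d), (a,g,e), (b,g,a), (b,g,b), (b,g,c), (b,g,d), (b,g,e), (c,g,a), (c,g,b), … and 24 more.
Total: 36.

36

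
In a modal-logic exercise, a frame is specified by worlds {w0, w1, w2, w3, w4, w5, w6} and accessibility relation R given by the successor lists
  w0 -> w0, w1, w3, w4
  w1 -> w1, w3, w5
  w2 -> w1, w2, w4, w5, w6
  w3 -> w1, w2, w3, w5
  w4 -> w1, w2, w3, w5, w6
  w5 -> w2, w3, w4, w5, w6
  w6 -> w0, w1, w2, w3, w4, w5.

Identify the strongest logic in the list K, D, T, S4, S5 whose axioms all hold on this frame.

D

Serial (axiom D): yes — every world has a successor (e.g. w0 R w0).
Reflexive (axiom T): no — w4 is not related to itself.
Transitive (axiom 4): no — w0 R w1 and w1 R w5, but not w0 R w5.
Euclidean (axiom 5): no — w0 R w1 and w0 R w4, but not w1 R w4.
So F validates K, D; T would additionally require R to be reflexive. The strongest is D.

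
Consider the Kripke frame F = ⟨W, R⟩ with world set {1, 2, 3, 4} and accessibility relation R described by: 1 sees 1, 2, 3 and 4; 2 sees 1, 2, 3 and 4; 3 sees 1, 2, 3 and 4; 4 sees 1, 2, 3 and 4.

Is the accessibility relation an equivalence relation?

Yes

Reflexive: yes — every world is R-related to itself.
Symmetric: yes — every pair in R has its reverse in R.
Transitive: yes — every two-step R-path is closed by a direct edge.
So R is an equivalence relation.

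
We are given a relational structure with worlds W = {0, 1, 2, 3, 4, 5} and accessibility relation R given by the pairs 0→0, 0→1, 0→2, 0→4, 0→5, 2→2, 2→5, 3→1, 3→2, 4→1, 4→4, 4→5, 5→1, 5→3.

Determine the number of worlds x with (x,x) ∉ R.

3

Enumerating: 1, 3, 5.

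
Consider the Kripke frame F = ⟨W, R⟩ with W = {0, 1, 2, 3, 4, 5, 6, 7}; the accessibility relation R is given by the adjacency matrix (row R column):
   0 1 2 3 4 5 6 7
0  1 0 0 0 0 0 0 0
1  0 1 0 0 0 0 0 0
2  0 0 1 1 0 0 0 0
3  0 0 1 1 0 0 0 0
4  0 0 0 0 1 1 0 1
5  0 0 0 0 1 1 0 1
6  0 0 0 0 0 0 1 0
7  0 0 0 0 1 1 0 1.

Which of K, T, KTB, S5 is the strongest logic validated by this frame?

S5

Reflexive (axiom T): yes — every world is R-related to itself.
Symmetric (axiom B): yes — every pair in R has its reverse in R.
Euclidean (axiom 5): yes — any two successors of a common world are R-related.
So F validates K, T, KTB, S5. The strongest is S5.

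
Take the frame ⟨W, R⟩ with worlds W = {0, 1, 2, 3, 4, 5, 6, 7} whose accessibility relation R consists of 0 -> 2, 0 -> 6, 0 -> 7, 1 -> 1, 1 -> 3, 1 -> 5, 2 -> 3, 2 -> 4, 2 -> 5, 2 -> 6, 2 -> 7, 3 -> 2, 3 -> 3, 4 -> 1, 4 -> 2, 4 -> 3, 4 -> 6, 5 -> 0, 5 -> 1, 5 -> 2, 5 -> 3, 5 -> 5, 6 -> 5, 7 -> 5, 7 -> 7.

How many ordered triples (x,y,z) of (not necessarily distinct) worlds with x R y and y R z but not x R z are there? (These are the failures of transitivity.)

36

Enumerating: (0,2,3), (0,2,4), (0,2,5), (0,6,5), (0,7,5), (1,3,2), (1,5,0), (1,5,2), (2,3,2), (2,4,1), (2,4,2), (2,5,0), … and 24 more.
Total: 36.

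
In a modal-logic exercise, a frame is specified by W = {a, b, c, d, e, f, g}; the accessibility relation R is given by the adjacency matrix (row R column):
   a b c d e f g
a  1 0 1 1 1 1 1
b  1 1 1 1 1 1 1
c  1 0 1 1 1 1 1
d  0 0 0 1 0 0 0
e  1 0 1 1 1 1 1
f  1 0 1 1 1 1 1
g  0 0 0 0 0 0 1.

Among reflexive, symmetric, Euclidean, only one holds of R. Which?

Reflexive: yes — every world is R-related to itself.
Symmetric: no — a R d but not d R a.
Euclidean: no — a R d and a R c, but not d R c.
Only reflexive holds.

reflexive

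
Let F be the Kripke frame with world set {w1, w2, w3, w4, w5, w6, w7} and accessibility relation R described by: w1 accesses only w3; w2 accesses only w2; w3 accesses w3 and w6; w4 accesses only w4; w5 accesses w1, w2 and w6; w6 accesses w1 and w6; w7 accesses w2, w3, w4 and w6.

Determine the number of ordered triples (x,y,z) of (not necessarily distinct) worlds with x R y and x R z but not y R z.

20

Enumerating: (w3,w6,w3), (w5,w1,w1), (w5,w1,w2), (w5,w1,w6), (w5,w2,w1), (w5,w2,w6), (w5,w6,w2), (w6,w1,w1), (w6,w1,w6), (w7,w2,w3), (w7,w2,w4), (w7,w2,w6), … and 8 more.
Total: 20.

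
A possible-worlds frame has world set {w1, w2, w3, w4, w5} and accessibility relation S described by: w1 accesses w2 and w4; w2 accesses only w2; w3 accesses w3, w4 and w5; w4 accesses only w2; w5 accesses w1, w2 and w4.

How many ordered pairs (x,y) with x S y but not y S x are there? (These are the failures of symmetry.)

8

Enumerating: (w1,w2), (w1,w4), (w3,w4), (w3,w5), (w4,w2), (w5,w1), (w5,w2), (w5,w4).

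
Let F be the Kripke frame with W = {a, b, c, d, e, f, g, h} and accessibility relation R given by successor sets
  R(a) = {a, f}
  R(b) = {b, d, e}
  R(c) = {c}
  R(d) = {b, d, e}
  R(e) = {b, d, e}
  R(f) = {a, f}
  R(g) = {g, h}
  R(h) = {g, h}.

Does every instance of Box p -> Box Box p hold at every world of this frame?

Yes

By correspondence theory, 4 is valid on a frame iff R is transitive.
Transitive: yes — every two-step R-path is closed by a direct edge.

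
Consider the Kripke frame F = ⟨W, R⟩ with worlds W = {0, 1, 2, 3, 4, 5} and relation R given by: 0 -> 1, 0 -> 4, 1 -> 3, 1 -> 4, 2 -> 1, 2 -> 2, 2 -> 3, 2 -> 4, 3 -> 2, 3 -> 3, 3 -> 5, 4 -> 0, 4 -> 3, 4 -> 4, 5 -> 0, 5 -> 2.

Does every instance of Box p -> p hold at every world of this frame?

Axiom T corresponds to the accessibility relation being reflexive.
Reflexive: no — 0 is not related to itself.

No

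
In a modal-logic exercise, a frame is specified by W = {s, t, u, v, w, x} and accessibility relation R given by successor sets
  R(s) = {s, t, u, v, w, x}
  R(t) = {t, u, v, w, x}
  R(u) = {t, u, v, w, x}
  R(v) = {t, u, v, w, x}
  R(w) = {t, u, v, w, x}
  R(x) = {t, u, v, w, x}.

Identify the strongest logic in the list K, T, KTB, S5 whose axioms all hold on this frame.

Reflexive (axiom T): yes — every world is R-related to itself.
Symmetric (axiom B): no — s R t but not t R s.
Euclidean (axiom 5): no — s R t and s R s, but not t R s.
So F validates K, T; KTB would additionally require R to be symmetric. The strongest is T.

T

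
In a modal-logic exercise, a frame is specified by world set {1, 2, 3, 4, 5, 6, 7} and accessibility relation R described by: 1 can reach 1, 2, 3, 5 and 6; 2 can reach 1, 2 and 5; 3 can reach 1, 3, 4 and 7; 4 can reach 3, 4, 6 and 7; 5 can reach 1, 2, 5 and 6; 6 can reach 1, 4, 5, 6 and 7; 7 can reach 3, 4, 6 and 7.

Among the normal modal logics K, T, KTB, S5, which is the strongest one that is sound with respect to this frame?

Reflexive (axiom T): yes — every world is R-related to itself.
Symmetric (axiom B): yes — every pair in R has its reverse in R.
Euclidean (axiom 5): no — 1 R 2 and 1 R 3, but not 2 R 3.
So F validates K, T, KTB; S5 would additionally require R to be Euclidean. The strongest is KTB.

KTB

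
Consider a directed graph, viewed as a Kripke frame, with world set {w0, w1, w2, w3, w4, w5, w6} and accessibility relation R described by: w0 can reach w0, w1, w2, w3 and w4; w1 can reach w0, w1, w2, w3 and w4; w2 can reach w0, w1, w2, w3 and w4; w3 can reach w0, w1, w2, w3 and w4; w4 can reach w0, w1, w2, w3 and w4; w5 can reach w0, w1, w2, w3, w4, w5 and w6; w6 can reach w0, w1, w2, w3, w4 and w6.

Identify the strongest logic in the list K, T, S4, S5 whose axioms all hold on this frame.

S4

Reflexive (axiom T): yes — every world is R-related to itself.
Transitive (axiom 4): yes — every two-step R-path is closed by a direct edge.
Euclidean (axiom 5): no — w5 R w0 and w5 R w6, but not w0 R w6.
So F validates K, T, S4; S5 would additionally require R to be Euclidean. The strongest is S4.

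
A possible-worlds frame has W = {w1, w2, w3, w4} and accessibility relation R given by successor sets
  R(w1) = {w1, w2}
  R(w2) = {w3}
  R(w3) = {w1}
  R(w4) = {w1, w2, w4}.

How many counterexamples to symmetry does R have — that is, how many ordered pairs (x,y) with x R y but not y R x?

5

Enumerating: (w1,w2), (w2,w3), (w3,w1), (w4,w1), (w4,w2).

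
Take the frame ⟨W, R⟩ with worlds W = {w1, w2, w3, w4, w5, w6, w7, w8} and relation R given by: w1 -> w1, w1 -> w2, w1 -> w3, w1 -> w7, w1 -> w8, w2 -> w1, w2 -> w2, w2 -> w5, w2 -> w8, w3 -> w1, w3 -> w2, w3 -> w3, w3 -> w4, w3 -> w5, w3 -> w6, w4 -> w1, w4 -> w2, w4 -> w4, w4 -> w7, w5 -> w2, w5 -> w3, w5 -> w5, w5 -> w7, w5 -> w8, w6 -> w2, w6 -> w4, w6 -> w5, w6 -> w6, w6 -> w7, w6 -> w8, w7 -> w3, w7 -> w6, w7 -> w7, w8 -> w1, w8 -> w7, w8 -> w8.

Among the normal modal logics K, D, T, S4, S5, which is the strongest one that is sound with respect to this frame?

T

Serial (axiom D): yes — every world has a successor (e.g. w1 R w1).
Reflexive (axiom T): yes — every world is R-related to itself.
Transitive (axiom 4): no — w1 R w2 and w2 R w5, but not w1 R w5.
Euclidean (axiom 5): no — w1 R w2 and w1 R w3, but not w2 R w3.
So F validates K, D, T; S4 would additionally require R to be transitive. The strongest is T.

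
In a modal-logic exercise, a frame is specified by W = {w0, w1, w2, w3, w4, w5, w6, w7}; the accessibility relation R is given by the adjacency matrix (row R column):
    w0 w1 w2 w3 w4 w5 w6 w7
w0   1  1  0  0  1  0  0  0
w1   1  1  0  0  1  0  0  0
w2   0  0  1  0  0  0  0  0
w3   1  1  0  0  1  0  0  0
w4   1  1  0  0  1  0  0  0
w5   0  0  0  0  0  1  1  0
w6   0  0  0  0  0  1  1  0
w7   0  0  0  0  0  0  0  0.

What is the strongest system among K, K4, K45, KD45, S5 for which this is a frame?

Transitive (axiom 4): yes — every two-step R-path is closed by a direct edge.
Euclidean (axiom 5): yes — any two successors of a common world are R-related.
Serial (axiom D): no — w7 has no R-successor.
Reflexive (axiom T): no — w3 is not related to itself.
So F validates K, K4, K45; KD45 would additionally require R to be serial. The strongest is K45.

K45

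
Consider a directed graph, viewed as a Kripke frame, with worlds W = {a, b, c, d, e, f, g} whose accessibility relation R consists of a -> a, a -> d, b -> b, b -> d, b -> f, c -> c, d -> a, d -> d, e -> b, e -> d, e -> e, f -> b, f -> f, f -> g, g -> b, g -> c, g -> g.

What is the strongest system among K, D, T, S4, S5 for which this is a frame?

T

Serial (axiom D): yes — every world has a successor (e.g. a R a).
Reflexive (axiom T): yes — every world is R-related to itself.
Transitive (axiom 4): no — b R d and d R a, but not b R a.
Euclidean (axiom 5): no — b R d and b R f, but not d R f.
So F validates K, D, T; S4 would additionally require R to be transitive. The strongest is T.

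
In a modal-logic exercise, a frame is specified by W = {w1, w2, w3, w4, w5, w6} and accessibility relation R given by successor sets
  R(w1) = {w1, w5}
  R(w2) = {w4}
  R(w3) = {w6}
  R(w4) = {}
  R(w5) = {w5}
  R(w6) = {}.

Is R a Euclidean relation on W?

No

Euclidean: no — w1 R w5 and w1 R w1, but not w5 R w1.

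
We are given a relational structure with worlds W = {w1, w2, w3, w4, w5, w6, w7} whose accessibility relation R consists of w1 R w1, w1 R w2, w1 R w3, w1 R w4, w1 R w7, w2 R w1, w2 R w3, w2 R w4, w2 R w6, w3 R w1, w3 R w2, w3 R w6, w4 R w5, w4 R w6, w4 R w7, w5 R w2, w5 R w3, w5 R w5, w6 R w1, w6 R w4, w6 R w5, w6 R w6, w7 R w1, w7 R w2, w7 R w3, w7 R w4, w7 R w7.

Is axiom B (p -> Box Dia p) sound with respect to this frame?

Axiom B corresponds to the accessibility relation being symmetric.
Symmetric: no — w1 R w4 but not w4 R w1.

No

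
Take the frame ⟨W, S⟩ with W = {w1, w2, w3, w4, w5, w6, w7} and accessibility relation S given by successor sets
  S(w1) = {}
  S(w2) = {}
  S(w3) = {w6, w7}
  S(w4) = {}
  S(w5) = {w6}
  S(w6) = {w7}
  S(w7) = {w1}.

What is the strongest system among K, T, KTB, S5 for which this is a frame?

Reflexive (axiom T): no — w1 is not related to itself.
Symmetric (axiom B): no — w3 S w6 but not w6 S w3.
Euclidean (axiom 5): no — w3 S w7 and w3 S w6, but not w7 S w6.
So F validates K; T would additionally require S to be reflexive. The strongest is K.

K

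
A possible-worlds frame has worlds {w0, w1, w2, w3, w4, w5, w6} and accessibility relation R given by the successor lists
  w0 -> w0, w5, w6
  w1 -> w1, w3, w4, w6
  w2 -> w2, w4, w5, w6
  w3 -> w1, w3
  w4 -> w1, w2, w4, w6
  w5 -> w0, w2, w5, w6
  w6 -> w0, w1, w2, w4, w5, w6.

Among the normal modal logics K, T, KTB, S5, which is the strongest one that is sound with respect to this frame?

KTB

Reflexive (axiom T): yes — every world is R-related to itself.
Symmetric (axiom B): yes — every pair in R has its reverse in R.
Euclidean (axiom 5): no — w1 R w3 and w1 R w4, but not w3 R w4.
So F validates K, T, KTB; S5 would additionally require R to be Euclidean. The strongest is KTB.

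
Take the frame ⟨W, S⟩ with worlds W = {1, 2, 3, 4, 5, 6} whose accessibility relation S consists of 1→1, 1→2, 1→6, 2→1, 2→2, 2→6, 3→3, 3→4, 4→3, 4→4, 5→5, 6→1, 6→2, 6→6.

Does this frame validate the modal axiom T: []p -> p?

Yes

By correspondence theory, T is valid on a frame iff S is reflexive.
Reflexive: yes — every world is S-related to itself.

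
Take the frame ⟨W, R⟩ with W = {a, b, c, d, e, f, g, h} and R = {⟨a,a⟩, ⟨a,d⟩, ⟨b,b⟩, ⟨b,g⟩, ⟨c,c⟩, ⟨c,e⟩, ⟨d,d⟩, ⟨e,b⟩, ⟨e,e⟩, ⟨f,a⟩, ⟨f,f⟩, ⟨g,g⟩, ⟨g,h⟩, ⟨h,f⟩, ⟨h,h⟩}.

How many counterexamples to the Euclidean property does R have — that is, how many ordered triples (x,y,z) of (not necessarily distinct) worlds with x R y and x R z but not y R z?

7

Enumerating: (a,d,a), (b,g,b), (c,e,c), (e,b,e), (f,a,f), (g,h,g), (h,f,h).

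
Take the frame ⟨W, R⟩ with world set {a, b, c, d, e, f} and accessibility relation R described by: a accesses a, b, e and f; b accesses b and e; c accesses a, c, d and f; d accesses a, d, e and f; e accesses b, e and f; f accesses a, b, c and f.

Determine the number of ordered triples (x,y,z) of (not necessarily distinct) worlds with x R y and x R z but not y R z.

Enumerating: (a,b,a), (a,b,f), (a,e,a), (a,f,e), (c,a,c), (c,a,d), (c,d,c), (c,f,d), (d,a,d), (d,e,a), (d,e,d), (d,f,d), … and 8 more.
Total: 20.

20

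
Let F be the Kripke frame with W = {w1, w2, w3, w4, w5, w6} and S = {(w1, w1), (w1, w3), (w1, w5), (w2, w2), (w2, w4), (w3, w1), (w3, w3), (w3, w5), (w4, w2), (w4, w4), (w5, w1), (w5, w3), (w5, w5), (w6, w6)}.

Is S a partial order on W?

Reflexive: yes — every world is S-related to itself.
Transitive: yes — every two-step S-path is closed by a direct edge.
Antisymmetric: no — w1 S w3 and w3 S w1 with w1 ≠ w3.
So S is not a partial order.

No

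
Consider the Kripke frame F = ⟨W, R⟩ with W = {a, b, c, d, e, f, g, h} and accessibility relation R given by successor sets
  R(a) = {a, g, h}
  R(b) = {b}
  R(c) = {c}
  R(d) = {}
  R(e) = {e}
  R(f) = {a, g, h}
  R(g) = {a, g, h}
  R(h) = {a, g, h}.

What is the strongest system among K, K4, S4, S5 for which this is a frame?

Transitive (axiom 4): yes — every two-step R-path is closed by a direct edge.
Reflexive (axiom T): no — d is not related to itself.
Euclidean (axiom 5): yes — any two successors of a common world are R-related.
So F validates K, K4; S4 would additionally require R to be reflexive. The strongest is K4.

K4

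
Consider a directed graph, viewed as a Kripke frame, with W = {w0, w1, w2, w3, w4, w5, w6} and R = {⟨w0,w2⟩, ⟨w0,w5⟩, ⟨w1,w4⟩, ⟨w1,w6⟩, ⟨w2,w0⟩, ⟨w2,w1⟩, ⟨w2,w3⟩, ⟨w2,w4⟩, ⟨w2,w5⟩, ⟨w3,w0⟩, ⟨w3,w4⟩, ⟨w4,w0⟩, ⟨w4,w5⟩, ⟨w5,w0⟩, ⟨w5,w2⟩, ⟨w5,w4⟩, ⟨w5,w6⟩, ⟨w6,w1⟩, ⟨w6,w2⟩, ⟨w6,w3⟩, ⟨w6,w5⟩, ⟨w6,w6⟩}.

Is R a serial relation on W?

Serial: yes — every world has a successor (e.g. w0 R w2).

Yes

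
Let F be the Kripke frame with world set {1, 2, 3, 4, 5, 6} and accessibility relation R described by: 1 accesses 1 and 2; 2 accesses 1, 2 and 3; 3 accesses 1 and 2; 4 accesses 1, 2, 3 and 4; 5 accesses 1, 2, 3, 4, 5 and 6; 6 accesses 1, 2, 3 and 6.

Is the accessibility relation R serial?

Serial: yes — every world has a successor (e.g. 1 R 1).

Yes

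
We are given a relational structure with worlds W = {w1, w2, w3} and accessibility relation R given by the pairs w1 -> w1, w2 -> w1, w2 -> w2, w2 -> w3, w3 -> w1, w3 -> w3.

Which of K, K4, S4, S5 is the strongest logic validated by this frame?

S4

Transitive (axiom 4): yes — every two-step R-path is closed by a direct edge.
Reflexive (axiom T): yes — every world is R-related to itself.
Euclidean (axiom 5): no — w2 R w1 and w2 R w3, but not w1 R w3.
So F validates K, K4, S4; S5 would additionally require R to be Euclidean. The strongest is S4.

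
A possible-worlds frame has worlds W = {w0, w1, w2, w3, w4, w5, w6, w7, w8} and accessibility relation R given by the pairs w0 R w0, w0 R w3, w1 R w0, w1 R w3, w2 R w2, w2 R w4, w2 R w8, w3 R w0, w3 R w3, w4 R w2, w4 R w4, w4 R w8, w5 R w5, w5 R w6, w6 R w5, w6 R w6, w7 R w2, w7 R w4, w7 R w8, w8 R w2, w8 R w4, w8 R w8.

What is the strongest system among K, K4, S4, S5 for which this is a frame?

K4

Transitive (axiom 4): yes — every two-step R-path is closed by a direct edge.
Reflexive (axiom T): no — w1 is not related to itself.
Euclidean (axiom 5): yes — any two successors of a common world are R-related.
So F validates K, K4; S4 would additionally require R to be reflexive. The strongest is K4.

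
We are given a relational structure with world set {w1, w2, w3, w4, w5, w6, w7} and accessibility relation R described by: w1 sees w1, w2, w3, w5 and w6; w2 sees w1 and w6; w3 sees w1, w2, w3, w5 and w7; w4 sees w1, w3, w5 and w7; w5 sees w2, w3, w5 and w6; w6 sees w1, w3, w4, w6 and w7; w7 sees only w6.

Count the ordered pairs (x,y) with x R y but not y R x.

12

Enumerating: (w1,w5), (w2,w6), (w3,w2), (w3,w7), (w4,w1), (w4,w3), (w4,w5), (w4,w7), (w5,w2), (w5,w6), (w6,w3), (w6,w4).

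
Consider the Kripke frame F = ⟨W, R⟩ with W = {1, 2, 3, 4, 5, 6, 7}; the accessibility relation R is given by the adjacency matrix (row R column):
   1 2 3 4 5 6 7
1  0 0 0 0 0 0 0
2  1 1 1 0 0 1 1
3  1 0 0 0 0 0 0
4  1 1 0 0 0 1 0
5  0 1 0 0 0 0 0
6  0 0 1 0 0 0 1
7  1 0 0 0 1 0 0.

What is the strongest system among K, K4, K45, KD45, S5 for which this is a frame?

Transitive (axiom 4): no — 2 R 7 and 7 R 5, but not 2 R 5.
Euclidean (axiom 5): no — 2 R 1 and 2 R 3, but not 1 R 3.
Serial (axiom D): no — 1 has no R-successor.
Reflexive (axiom T): no — 1 is not related to itself.
So F validates K; K4 would additionally require R to be transitive. The strongest is K.

K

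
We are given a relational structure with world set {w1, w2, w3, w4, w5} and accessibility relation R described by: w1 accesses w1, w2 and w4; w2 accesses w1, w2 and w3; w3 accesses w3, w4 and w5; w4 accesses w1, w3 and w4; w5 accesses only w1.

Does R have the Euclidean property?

Euclidean: no — w1 R w2 and w1 R w4, but not w2 R w4.

No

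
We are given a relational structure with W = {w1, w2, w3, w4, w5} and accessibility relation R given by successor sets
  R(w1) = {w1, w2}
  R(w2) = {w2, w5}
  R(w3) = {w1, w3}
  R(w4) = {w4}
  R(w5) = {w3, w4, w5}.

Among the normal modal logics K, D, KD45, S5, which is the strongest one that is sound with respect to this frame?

D

Serial (axiom D): yes — every world has a successor (e.g. w1 R w1).
Euclidean (axiom 5): no — w5 R w3 and w5 R w4, but not w3 R w4.
Transitive (axiom 4): no — w1 R w2 and w2 R w5, but not w1 R w5.
Reflexive (axiom T): yes — every world is R-related to itself.
So F validates K, D; KD45 would additionally require R to be Euclidean and transitive. The strongest is D.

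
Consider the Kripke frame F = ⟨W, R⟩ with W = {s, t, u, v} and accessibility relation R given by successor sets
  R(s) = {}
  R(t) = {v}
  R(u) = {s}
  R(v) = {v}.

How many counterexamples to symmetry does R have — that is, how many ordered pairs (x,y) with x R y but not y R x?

2

Enumerating: (t,v), (u,s).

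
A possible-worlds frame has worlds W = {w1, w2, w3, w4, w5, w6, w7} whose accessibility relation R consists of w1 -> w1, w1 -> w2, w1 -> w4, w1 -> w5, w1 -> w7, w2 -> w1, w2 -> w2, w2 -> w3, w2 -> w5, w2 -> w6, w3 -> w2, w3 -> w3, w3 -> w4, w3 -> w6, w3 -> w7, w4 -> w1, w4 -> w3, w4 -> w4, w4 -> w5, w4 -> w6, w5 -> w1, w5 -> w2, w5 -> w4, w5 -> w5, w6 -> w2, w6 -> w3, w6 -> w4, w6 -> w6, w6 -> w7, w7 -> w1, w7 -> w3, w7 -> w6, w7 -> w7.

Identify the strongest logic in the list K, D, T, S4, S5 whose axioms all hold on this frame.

Serial (axiom D): yes — every world has a successor (e.g. w1 R w1).
Reflexive (axiom T): yes — every world is R-related to itself.
Transitive (axiom 4): no — w1 R w2 and w2 R w3, but not w1 R w3.
Euclidean (axiom 5): no — w1 R w2 and w1 R w4, but not w2 R w4.
So F validates K, D, T; S4 would additionally require R to be transitive. The strongest is T.

T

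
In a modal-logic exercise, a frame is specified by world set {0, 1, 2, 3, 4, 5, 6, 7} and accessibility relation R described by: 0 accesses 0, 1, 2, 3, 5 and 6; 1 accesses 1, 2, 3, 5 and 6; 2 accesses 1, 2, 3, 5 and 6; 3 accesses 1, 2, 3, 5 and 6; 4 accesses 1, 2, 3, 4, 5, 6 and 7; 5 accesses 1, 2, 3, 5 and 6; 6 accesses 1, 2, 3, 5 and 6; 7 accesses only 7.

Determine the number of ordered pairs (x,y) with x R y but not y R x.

11

Enumerating: (0,1), (0,2), (0,3), (0,5), (0,6), (4,1), (4,2), (4,3), (4,5), (4,6), (4,7).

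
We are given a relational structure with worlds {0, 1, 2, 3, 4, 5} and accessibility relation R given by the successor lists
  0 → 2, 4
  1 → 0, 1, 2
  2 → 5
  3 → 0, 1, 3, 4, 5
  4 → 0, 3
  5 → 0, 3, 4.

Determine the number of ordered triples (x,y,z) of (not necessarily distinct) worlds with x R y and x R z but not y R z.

27

Enumerating: (0,2,2), (0,2,4), (0,4,2), (0,4,4), (1,0,0), (1,0,1), (1,2,0), (1,2,1), (1,2,2), (2,5,5), (3,0,0), (3,0,1), … and 15 more.
Total: 27.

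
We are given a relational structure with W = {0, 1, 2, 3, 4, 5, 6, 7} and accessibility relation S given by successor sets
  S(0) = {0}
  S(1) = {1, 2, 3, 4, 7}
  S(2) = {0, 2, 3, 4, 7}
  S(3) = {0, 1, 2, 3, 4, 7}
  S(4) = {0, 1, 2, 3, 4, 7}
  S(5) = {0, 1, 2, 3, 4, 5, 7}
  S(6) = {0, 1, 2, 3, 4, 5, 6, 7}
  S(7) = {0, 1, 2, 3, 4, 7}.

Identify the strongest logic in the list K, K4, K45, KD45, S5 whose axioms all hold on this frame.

Transitive (axiom 4): no — 1 S 2 and 2 S 0, but not 1 S 0.
Euclidean (axiom 5): no — 2 S 0 and 2 S 3, but not 0 S 3.
Serial (axiom D): yes — every world has a successor (e.g. 0 S 0).
Reflexive (axiom T): yes — every world is S-related to itself.
So F validates K; K4 would additionally require S to be transitive. The strongest is K.

K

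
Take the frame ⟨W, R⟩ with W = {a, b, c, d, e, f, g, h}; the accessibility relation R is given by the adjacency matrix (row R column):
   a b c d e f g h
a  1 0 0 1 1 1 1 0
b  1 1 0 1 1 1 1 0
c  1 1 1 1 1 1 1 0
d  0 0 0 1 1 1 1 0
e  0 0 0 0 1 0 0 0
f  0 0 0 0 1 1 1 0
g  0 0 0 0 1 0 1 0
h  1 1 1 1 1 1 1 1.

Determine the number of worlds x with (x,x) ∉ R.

0

R is reflexive; there are no such worlds.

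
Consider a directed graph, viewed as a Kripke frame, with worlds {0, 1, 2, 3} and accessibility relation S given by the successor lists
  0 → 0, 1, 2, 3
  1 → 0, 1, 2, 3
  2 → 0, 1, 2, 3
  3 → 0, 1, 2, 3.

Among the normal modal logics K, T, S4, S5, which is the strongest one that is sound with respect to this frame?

S5

Reflexive (axiom T): yes — every world is S-related to itself.
Transitive (axiom 4): yes — every two-step S-path is closed by a direct edge.
Euclidean (axiom 5): yes — any two successors of a common world are S-related.
So F validates K, T, S4, S5. The strongest is S5.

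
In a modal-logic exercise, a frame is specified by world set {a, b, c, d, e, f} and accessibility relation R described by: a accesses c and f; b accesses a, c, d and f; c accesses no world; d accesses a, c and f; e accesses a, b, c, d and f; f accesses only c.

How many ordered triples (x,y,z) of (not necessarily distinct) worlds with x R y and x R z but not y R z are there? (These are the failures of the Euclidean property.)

Enumerating: (a,c,c), (a,c,f), (a,f,f), (b,a,a), (b,a,d), (b,c,a), (b,c,c), (b,c,d), (b,c,f), (b,d,d), (b,f,a), (b,f,d), … and 23 more.
Total: 35.

35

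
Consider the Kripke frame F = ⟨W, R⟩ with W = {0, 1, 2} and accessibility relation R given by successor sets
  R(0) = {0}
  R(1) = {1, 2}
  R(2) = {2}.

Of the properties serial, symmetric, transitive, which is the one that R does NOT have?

symmetric

Serial: yes — every world has a successor (e.g. 0 R 0).
Symmetric: no — 1 R 2 but not 2 R 1.
Transitive: yes — every two-step R-path is closed by a direct edge.
Only symmetric fails.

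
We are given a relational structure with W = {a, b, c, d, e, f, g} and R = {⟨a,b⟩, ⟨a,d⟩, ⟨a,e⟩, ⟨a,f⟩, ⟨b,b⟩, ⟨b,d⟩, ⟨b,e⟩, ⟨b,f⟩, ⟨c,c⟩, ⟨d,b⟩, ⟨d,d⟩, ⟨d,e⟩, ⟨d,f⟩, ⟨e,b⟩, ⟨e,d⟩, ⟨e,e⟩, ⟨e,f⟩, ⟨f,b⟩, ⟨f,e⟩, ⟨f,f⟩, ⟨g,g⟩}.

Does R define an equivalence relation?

Reflexive: no — a is not related to itself.
Symmetric: no — a R b but not b R a.
Transitive: no — f R b and b R d, but not f R d.
So R is not an equivalence relation.

No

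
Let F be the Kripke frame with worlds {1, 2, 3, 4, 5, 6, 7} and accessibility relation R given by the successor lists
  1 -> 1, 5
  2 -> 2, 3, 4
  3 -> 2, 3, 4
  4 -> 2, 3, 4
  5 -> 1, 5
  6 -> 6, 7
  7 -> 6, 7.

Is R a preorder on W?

Yes

Reflexive: yes — every world is R-related to itself.
Transitive: yes — every two-step R-path is closed by a direct edge.
So R is a preorder.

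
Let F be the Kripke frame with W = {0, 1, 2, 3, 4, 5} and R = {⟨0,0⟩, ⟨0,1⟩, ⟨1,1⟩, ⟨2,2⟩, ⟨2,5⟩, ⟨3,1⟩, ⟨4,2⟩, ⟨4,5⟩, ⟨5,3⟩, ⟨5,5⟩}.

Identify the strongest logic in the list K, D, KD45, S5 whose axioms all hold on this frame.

Serial (axiom D): yes — every world has a successor (e.g. 0 R 0).
Euclidean (axiom 5): no — 4 R 5 and 4 R 2, but not 5 R 2.
Transitive (axiom 4): no — 2 R 5 and 5 R 3, but not 2 R 3.
Reflexive (axiom T): no — 3 is not related to itself.
So F validates K, D; KD45 would additionally require R to be Euclidean and transitive. The strongest is D.

D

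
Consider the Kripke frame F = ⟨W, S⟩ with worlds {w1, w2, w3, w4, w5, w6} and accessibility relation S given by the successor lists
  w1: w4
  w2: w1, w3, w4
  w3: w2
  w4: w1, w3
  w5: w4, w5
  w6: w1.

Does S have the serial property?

Yes

Serial: yes — every world has a successor (e.g. w1 S w4).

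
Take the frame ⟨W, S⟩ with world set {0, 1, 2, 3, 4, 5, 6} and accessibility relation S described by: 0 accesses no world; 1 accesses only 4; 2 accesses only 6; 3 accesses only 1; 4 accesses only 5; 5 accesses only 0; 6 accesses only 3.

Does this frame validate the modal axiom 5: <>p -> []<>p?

No

Axiom 5 corresponds to the accessibility relation being Euclidean.
Euclidean: no — 1 S 4 and 1 S 4, but not 4 S 4.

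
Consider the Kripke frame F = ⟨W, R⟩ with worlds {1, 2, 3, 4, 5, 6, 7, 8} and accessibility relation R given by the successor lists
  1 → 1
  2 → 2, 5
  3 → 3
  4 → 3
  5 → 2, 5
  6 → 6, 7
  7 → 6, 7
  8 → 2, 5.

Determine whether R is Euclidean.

Yes

Euclidean: yes — any two successors of a common world are R-related.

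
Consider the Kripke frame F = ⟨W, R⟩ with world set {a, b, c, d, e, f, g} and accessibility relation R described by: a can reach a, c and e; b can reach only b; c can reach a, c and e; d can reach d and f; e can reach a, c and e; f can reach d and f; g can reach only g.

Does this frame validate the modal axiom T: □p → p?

Yes

By correspondence theory, T is valid on a frame iff R is reflexive.
Reflexive: yes — every world is R-related to itself.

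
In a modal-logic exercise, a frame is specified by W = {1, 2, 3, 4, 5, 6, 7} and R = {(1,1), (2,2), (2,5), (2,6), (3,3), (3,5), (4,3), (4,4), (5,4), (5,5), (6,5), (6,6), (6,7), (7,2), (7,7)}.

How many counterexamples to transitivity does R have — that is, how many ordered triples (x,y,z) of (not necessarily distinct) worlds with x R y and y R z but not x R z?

Enumerating: (2,5,4), (2,6,7), (3,5,4), (4,3,5), (5,4,3), (6,5,4), (6,7,2), (7,2,5), (7,2,6).

9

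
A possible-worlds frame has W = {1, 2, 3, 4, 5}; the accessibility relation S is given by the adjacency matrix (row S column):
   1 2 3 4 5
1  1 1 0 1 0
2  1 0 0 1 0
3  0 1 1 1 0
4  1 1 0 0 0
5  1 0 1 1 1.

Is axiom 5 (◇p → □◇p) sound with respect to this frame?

Axiom 5 corresponds to the accessibility relation being Euclidean.
Euclidean: no — 5 S 1 and 5 S 3, but not 1 S 3.

No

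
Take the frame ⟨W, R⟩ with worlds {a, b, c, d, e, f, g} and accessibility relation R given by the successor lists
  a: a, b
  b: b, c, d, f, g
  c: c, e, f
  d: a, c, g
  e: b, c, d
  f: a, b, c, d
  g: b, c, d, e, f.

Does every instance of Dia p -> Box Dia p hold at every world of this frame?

No

Axiom 5 corresponds to the accessibility relation being Euclidean.
Euclidean: no — b R c and b R d, but not c R d.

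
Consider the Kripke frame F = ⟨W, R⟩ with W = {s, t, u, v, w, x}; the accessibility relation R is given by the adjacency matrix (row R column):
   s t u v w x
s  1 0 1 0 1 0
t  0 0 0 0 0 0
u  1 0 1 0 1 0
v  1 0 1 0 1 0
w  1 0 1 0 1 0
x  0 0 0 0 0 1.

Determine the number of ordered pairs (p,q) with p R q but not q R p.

3

Enumerating: (v,s), (v,u), (v,w).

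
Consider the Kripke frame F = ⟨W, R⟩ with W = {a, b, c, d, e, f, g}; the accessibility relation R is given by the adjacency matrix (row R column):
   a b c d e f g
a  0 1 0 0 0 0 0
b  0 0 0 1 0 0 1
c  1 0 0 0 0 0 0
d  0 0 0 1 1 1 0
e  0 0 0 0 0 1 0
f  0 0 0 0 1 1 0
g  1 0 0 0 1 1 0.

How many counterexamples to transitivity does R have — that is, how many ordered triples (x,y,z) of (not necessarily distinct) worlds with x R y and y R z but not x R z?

Enumerating: (a,b,d), (a,b,g), (b,d,e), (b,d,f), (b,g,a), (b,g,e), (b,g,f), (c,a,b), (e,f,e), (g,a,b).

10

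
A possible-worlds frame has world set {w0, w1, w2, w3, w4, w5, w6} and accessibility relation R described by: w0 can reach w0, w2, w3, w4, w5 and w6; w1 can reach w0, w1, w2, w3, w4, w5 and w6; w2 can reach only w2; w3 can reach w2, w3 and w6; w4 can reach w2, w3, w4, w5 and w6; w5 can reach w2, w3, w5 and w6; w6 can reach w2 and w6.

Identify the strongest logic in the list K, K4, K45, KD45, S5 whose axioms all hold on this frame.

K4

Transitive (axiom 4): yes — every two-step R-path is closed by a direct edge.
Euclidean (axiom 5): no — w0 R w2 and w0 R w3, but not w2 R w3.
Serial (axiom D): yes — every world has a successor (e.g. w0 R w0).
Reflexive (axiom T): yes — every world is R-related to itself.
So F validates K, K4; K45 would additionally require R to be Euclidean. The strongest is K4.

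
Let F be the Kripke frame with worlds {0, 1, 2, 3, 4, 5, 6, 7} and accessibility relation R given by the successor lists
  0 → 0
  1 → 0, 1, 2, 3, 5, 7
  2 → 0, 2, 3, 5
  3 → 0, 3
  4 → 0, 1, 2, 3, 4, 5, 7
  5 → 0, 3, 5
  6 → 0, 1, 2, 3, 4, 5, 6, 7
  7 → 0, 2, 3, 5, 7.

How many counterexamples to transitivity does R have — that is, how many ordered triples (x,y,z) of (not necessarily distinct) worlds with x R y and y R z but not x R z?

R is transitive; there are no such tuples.

0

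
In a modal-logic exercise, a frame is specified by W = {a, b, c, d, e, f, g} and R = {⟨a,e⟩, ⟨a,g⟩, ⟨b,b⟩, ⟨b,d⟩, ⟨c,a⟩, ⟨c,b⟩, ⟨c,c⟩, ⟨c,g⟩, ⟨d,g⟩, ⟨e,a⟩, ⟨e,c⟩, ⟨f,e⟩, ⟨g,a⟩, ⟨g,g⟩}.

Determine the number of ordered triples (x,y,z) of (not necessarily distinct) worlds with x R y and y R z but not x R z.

14

Enumerating: (a,e,a), (a,e,c), (a,g,a), (b,d,g), (c,a,e), (c,b,d), (d,g,a), (e,a,e), (e,a,g), (e,c,b), (e,c,g), (f,e,a), (f,e,c), (g,a,e).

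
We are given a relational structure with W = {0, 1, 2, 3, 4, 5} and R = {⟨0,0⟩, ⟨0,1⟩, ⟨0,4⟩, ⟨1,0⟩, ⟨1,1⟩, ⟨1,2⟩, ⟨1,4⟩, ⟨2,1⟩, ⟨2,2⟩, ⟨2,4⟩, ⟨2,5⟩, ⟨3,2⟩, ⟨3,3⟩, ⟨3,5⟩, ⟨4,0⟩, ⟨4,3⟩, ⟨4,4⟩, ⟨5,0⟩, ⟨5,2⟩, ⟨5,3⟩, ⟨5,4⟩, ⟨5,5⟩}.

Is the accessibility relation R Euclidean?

No

Euclidean: no — 0 R 4 and 0 R 1, but not 4 R 1.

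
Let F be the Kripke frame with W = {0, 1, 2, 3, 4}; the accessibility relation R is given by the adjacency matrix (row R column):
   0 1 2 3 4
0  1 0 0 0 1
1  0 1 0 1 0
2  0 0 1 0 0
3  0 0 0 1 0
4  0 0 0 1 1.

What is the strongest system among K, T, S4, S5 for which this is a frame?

Reflexive (axiom T): yes — every world is R-related to itself.
Transitive (axiom 4): no — 0 R 4 and 4 R 3, but not 0 R 3.
Euclidean (axiom 5): no — 0 R 4 and 0 R 0, but not 4 R 0.
So F validates K, T; S4 would additionally require R to be transitive. The strongest is T.

T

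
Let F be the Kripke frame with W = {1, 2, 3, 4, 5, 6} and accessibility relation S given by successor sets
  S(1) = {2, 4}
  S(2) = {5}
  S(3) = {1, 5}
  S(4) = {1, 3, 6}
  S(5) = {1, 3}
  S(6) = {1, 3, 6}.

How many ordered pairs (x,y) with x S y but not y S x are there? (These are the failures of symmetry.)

8

Enumerating: (1,2), (2,5), (3,1), (4,3), (4,6), (5,1), (6,1), (6,3).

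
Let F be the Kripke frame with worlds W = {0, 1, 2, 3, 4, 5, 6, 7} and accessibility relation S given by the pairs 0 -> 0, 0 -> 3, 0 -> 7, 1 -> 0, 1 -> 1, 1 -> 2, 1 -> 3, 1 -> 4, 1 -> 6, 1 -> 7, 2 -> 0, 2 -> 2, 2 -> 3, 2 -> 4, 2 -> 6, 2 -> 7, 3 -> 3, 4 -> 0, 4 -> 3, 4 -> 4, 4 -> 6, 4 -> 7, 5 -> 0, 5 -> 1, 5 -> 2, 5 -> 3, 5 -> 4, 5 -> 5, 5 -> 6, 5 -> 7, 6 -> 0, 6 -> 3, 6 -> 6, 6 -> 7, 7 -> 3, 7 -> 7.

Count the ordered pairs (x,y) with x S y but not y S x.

Enumerating: (0,3), (0,7), (1,0), (1,2), (1,3), (1,4), (1,6), (1,7), (2,0), (2,3), (2,4), (2,6), … and 16 more.
Total: 28.

28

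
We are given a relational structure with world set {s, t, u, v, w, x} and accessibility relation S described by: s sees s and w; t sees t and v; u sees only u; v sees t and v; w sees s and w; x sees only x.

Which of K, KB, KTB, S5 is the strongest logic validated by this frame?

Symmetric (axiom B): yes — every pair in S has its reverse in S.
Reflexive (axiom T): yes — every world is S-related to itself.
Euclidean (axiom 5): yes — any two successors of a common world are S-related.
So F validates K, KB, KTB, S5. The strongest is S5.

S5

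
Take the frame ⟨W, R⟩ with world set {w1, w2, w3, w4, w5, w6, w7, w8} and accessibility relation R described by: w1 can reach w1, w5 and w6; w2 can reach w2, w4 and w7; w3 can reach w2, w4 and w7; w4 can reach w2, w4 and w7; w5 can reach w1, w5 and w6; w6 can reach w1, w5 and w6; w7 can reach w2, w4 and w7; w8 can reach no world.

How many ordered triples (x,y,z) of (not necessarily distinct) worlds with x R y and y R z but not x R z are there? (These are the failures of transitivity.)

R is transitive; there are no such tuples.

0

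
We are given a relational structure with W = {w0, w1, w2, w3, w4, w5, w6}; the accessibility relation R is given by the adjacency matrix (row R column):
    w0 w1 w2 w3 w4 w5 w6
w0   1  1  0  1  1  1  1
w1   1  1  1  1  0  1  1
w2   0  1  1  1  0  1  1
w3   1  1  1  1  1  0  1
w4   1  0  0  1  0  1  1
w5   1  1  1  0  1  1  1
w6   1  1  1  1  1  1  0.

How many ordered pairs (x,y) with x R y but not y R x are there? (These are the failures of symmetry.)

R is symmetric; there are no such tuples.

0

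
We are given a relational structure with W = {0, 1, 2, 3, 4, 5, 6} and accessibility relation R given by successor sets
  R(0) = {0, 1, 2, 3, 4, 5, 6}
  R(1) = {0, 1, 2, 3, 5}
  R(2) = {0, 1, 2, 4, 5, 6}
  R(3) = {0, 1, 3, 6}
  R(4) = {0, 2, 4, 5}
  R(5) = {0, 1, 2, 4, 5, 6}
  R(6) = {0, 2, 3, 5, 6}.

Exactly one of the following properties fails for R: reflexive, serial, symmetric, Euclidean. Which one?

Euclidean

Reflexive: yes — every world is R-related to itself.
Serial: yes — every world has a successor (e.g. 0 R 0).
Symmetric: yes — every pair in R has its reverse in R.
Euclidean: no — 0 R 1 and 0 R 4, but not 1 R 4.
Only Euclidean fails.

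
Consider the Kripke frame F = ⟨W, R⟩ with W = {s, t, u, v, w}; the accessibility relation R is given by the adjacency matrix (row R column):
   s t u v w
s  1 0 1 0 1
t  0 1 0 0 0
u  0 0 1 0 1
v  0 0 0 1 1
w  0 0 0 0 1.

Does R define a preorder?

Yes

Reflexive: yes — every world is R-related to itself.
Transitive: yes — every two-step R-path is closed by a direct edge.
So R is a preorder.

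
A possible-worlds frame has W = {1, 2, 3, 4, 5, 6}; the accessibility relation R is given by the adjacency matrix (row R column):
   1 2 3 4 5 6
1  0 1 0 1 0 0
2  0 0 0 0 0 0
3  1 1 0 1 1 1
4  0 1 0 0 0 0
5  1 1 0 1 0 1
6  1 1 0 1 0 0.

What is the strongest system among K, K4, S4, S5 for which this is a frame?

Transitive (axiom 4): yes — every two-step R-path is closed by a direct edge.
Reflexive (axiom T): no — 1 is not related to itself.
Euclidean (axiom 5): no — 1 R 2 and 1 R 4, but not 2 R 4.
So F validates K, K4; S4 would additionally require R to be reflexive. The strongest is K4.

K4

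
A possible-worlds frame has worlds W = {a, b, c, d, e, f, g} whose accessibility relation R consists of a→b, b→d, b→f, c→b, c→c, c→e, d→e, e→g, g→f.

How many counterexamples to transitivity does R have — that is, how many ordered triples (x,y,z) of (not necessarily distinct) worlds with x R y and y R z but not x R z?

Enumerating: (a,b,d), (a,b,f), (b,d,e), (c,b,d), (c,b,f), (c,e,g), (d,e,g), (e,g,f).

8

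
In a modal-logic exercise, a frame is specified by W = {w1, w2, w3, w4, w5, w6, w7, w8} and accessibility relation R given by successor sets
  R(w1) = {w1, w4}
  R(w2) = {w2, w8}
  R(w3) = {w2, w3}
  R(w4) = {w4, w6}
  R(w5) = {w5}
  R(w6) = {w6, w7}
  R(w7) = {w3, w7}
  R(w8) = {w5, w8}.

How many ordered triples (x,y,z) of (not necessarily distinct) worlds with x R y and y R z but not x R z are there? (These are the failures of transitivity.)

Enumerating: (w1,w4,w6), (w2,w8,w5), (w3,w2,w8), (w4,w6,w7), (w6,w7,w3), (w7,w3,w2).

6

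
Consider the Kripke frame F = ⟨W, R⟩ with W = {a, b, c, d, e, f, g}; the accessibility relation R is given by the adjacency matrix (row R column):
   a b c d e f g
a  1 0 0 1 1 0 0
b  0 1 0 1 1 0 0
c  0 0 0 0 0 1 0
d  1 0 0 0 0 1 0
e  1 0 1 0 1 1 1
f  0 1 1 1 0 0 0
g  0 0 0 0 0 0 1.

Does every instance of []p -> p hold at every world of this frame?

By correspondence theory, T is valid on a frame iff R is reflexive.
Reflexive: no — c is not related to itself.

No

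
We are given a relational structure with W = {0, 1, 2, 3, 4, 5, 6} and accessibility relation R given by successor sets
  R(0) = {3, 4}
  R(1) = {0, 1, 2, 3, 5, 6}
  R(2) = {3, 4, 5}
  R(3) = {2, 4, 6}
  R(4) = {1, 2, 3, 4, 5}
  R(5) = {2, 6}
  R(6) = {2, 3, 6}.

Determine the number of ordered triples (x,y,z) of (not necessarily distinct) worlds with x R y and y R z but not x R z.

31

Enumerating: (0,3,2), (0,3,6), (0,4,1), (0,4,2), (0,4,5), (1,0,4), (1,2,4), (1,3,4), (2,3,2), (2,3,6), (2,4,1), (2,4,2), … and 19 more.
Total: 31.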